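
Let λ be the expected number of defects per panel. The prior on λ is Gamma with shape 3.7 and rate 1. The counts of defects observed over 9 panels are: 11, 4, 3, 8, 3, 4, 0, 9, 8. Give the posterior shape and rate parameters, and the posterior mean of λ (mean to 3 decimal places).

Total count ∑xᵢ = 50 over n = 9 panels.
Gamma is conjugate to the Poisson likelihood: posterior is Gamma(shape = 3.7+50 = 53.7, rate = 1+9 = 10).
Posterior mean = shape/rate = 53.7/10 = 5.370.

Posterior: Gamma(shape=53.7, rate=10); mean ≈ 5.370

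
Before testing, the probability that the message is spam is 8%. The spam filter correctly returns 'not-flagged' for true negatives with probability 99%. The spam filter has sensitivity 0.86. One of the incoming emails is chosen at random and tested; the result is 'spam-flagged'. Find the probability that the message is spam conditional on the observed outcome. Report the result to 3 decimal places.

P(H | E) ≈ 0.882

Let H be the event that the message is spam. P(H) = 0.08, so P(¬H) = 0.92. With E the 'spam-flagged' result, P(E|H) = 0.86 and P(E|¬H) = 0.01.
P(E) = 0.86·0.08 + 0.01·0.92 = 0.068800 + 0.0092000 = 0.078000.
By Bayes' theorem, P(H|E) = 0.068800 / 0.078000 = 0.882.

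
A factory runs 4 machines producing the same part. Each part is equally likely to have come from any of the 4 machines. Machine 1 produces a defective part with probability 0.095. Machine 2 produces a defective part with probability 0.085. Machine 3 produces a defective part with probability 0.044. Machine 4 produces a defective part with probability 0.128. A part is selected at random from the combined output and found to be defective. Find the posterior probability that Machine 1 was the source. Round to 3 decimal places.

Posterior probability ≈ 0.270

Tabulate prior·likelihood by source: [1] prior 0.25, lik 0.095, product 0.02375; [2] prior 0.25, lik 0.085, product 0.02125; [3] prior 0.25, lik 0.044, product 0.01100; [4] prior 0.25, lik 0.128, product 0.03200.
Normalizing constant = 0.088000; the posterior for Machine 1 is its product over the sum, 0.02375/0.088000 = 0.270.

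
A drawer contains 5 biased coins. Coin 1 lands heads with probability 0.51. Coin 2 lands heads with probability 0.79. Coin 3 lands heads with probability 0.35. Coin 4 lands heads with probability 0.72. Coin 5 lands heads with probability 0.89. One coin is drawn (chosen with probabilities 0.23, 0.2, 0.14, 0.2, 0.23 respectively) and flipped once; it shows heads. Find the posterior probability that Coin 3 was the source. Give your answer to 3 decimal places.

P(heads|C1) = 0.51; P(heads|C2) = 0.79; P(heads|C3) = 0.35; P(heads|C4) = 0.72; P(heads|C5) = 0.89.
Prior × likelihood for each source: 0.23·0.51=0.1173, 0.2·0.79=0.1580, 0.14·0.35=0.04900, 0.2·0.72=0.1440, 0.23·0.89=0.2047. Summing gives P(heads) = 0.67300.
P(Coin 3 | heads) = 0.04900 / 0.67300 = 0.073.

Posterior probability ≈ 0.073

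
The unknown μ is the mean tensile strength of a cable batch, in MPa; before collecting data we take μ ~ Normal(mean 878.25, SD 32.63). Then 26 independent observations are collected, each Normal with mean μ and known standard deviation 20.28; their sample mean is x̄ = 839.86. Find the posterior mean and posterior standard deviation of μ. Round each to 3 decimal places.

Prior precision 1/τ₀² = 1/32.63² = 0.00093922; data precision n/σ² = 26/20.28² = 0.0632175.
Posterior precision = 0.00093922 + 0.0632175 = 0.0641567, giving posterior SD = 1/√0.0641567 = 3.948.
Posterior mean = (0.00093922·878.25 + 0.0632175·839.86) / 0.0641567 = 840.422.

Posterior mean ≈ 840.422; posterior SD ≈ 3.948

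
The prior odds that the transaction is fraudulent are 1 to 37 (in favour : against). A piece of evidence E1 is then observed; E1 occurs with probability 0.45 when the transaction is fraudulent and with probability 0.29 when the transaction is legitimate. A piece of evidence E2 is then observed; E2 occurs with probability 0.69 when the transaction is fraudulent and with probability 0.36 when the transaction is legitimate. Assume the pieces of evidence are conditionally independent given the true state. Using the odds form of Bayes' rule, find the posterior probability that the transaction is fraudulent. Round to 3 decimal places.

Prior odds = 1/37 = 0.027027. In log-odds, ln(0.027027) = -3.6109.
Add log likelihood ratios: ln(1.5517) + ln(1.9167) = 1.0900.
Posterior log-odds = -2.5210, so posterior odds = exp(-2.5210) = 0.080382. Converting, P(H|E) = 0.080382/1.0804 = 0.074.

Posterior probability ≈ 0.074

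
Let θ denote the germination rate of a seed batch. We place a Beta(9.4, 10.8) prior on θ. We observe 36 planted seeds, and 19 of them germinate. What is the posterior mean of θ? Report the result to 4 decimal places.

Posterior mean ≈ 0.5053

The binomial likelihood is conjugate to the Beta prior: with 19 successes and 17 failures, the posterior is Beta(9.4+19, 10.8+17) = Beta(28.4, 27.8).
Posterior mean = α/(α+β) = 28.4/56.2 = 0.5053.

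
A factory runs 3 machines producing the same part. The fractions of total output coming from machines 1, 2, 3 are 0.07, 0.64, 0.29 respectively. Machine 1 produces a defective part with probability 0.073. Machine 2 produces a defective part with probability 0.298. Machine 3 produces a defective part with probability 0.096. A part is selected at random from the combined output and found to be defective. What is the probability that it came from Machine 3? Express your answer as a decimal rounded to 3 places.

P(defective|M1) = 0.073; P(defective|M2) = 0.298; P(defective|M3) = 0.096.
Prior × likelihood for each source: 0.07·0.073=0.005110, 0.64·0.298=0.1907, 0.29·0.096=0.02784. Summing gives P(defective) = 0.22367.
P(Machine 3 | defective) = 0.02784 / 0.22367 = 0.124.

Posterior probability ≈ 0.124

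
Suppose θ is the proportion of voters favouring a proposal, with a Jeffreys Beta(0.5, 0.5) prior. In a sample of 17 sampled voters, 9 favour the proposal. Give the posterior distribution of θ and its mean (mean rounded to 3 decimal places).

Posterior: Beta(9.5, 8.5); mean ≈ 0.528

Observing 9 successes and 8 failures updates Beta(0.5, 0.5) by adding the success and failure counts to the two shape parameters: α = 0.5+9 = 9.5, β = 0.5+8 = 8.5.
Posterior mean = α/(α+β) = 9.5/18 = 0.528.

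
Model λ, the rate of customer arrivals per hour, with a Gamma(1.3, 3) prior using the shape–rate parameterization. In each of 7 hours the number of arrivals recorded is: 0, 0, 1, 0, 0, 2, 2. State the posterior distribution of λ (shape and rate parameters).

Posterior: Gamma(shape=6.3, rate=10)

Total count ∑xᵢ = 5 over n = 7 hours.
Gamma is conjugate to the Poisson likelihood: posterior is Gamma(shape = 1.3+5 = 6.3, rate = 3+7 = 10).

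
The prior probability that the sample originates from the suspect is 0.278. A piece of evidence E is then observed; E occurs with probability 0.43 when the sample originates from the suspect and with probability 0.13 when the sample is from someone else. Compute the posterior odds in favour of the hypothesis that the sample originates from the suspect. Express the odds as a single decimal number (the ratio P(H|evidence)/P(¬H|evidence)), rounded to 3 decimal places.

Prior odds = 0.278/(1−0.278) = 0.38504. In log-odds, ln(0.38504) = -0.95440.
Add log likelihood ratio: ln(3.3077) = 1.1963.
Posterior log-odds = 0.24185, so posterior odds = exp(0.24185) = 1.2736.

Posterior odds ≈ 1.274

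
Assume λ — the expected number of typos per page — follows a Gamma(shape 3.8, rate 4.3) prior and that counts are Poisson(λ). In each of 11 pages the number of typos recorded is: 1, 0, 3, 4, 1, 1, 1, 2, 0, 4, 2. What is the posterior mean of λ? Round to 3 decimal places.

The Poisson likelihood adds the total count to the shape and the number of exposure periods to the rate. Here ∑xᵢ = 19 and n = 11, so shape 3.8→22.8 and rate 4.3→15.3.
Posterior mean = shape/rate = 22.8/15.3 = 1.490.

Posterior mean ≈ 1.490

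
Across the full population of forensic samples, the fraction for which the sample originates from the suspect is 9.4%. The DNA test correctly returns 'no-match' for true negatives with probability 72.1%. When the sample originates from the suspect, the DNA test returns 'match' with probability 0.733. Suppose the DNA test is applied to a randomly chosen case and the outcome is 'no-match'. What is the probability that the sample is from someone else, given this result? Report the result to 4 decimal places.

Write H for 'the sample originates from the suspect'. Prior odds H:¬H = 0.094/0.906 = 0.10375. For the 'no-match' outcome, the likelihood ratio is 0.267/0.721 = 0.37032.
Posterior odds = 0.10375 × 0.37032 = 0.038422, so P(H|E) = 0.038422/(1+0.038422) = 0.0370. Then P(¬H|E) = 1 − 0.0370 = 0.9630.

P(¬H | E) ≈ 0.9630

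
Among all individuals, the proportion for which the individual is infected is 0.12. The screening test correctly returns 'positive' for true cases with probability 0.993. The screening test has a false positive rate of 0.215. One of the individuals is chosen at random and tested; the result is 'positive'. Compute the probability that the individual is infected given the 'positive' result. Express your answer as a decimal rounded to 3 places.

Let H be the event that the individual is infected. P(H) = 0.12, so P(¬H) = 0.88. With E the 'positive' result, P(E|H) = 0.993 and P(E|¬H) = 0.215.
P(E) = 0.993·0.12 + 0.215·0.88 = 0.11916 + 0.18920 = 0.30836.
By Bayes' theorem, P(H|E) = 0.11916 / 0.30836 = 0.386.

P(H | E) ≈ 0.386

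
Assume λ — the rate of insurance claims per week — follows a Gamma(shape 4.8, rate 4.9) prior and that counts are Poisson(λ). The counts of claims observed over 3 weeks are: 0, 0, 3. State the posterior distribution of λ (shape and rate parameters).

Total count ∑xᵢ = 3 over n = 3 weeks.
Gamma is conjugate to the Poisson likelihood: posterior is Gamma(shape = 4.8+3 = 7.8, rate = 4.9+3 = 7.9).

Posterior: Gamma(shape=7.8, rate=7.9)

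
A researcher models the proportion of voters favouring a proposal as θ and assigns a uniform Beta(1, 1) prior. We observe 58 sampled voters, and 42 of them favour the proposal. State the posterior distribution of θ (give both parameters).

Posterior: Beta(43, 17)

The binomial likelihood is conjugate to the Beta prior: with 42 successes and 16 failures, the posterior is Beta(1+42, 1+16) = Beta(43, 17).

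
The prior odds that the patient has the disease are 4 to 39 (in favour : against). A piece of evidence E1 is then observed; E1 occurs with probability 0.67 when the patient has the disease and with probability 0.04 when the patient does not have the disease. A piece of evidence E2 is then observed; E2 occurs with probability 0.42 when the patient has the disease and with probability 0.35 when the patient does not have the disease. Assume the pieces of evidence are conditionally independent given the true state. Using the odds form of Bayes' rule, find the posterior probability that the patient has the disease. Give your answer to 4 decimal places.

Prior odds = 4/39 = 0.10256. In log-odds, ln(0.10256) = -2.2773.
Add log likelihood ratios: ln(16.750) + ln(1.2000) = 3.0007.
Posterior log-odds = 0.72345, so posterior odds = exp(0.72345) = 2.0615. Converting, P(H|E) = 2.0615/3.0615 = 0.6734.

Posterior probability ≈ 0.6734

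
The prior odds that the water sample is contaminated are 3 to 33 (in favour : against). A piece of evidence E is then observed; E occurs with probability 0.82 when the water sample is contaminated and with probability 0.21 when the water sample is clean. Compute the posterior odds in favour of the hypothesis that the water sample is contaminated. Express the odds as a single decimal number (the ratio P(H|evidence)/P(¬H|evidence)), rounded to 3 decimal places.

Posterior odds ≈ 0.355

Prior odds = 3/33 = 0.090909. In log-odds, ln(0.090909) = -2.3979.
Add log likelihood ratio: ln(3.9048) = 1.3622.
Posterior log-odds = -1.0357, so posterior odds = exp(-1.0357) = 0.35498.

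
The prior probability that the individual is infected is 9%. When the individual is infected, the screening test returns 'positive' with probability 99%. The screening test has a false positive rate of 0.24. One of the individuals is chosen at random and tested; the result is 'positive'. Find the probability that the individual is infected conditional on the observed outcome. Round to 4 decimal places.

Write H for 'the individual is infected'. Prior odds H:¬H = 0.09/0.91 = 0.098901. For the 'positive' outcome, the likelihood ratio is 0.99/0.24 = 4.1250.
Posterior odds = 0.098901 × 4.1250 = 0.40797, so P(H|E) = 0.40797/(1+0.40797) = 0.2898.

P(H | E) ≈ 0.2898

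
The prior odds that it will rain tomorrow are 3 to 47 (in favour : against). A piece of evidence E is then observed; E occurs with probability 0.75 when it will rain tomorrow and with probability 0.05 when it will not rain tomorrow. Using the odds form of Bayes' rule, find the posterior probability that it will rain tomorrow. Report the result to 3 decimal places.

Posterior probability ≈ 0.489

Prior odds = 3/47 = 0.063830. In log-odds, ln(0.063830) = -2.7515.
Add log likelihood ratio: ln(15.000) = 2.7081.
Posterior log-odds = -0.043485, so posterior odds = exp(-0.043485) = 0.95745. Converting, P(H|E) = 0.95745/1.9574 = 0.489.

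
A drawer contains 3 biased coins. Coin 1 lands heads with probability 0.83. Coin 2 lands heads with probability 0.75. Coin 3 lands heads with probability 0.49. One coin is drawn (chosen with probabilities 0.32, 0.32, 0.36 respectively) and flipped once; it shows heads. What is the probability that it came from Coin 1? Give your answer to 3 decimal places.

P(heads|C1) = 0.83; P(heads|C2) = 0.75; P(heads|C3) = 0.49.
Prior × likelihood for each source: 0.32·0.83=0.2656, 0.32·0.75=0.2400, 0.36·0.49=0.1764. Summing gives P(heads) = 0.68200.
P(Coin 1 | heads) = 0.2656 / 0.68200 = 0.389.

Posterior probability ≈ 0.389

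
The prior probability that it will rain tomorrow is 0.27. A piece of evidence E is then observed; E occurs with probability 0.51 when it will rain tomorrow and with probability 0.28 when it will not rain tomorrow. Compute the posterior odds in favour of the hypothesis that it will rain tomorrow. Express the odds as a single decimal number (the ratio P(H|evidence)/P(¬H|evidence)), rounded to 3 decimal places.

Prior odds = 0.27/(1−0.27) = 0.36986. In log-odds, ln(0.36986) = -0.99462.
Add log likelihood ratio: ln(1.8214) = 0.59962.
Posterior log-odds = -0.39500, so posterior odds = exp(-0.39500) = 0.67368.

Posterior odds ≈ 0.674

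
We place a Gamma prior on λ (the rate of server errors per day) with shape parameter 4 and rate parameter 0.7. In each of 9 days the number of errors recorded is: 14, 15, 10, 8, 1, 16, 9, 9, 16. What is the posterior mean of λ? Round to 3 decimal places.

The Poisson likelihood adds the total count to the shape and the number of exposure periods to the rate. Here ∑xᵢ = 98 and n = 9, so shape 4→102 and rate 0.7→9.7.
Posterior mean = shape/rate = 102/9.7 = 10.515.

Posterior mean ≈ 10.515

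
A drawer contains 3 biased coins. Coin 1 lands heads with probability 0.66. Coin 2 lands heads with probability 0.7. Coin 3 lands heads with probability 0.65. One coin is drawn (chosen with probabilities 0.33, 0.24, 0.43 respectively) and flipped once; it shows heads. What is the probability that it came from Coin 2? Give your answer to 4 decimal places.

Posterior probability ≈ 0.2525

Tabulate prior·likelihood by source: [1] prior 0.33, lik 0.66, product 0.2178; [2] prior 0.24, lik 0.7, product 0.1680; [3] prior 0.43, lik 0.65, product 0.2795.
Normalizing constant = 0.66530; the posterior for Coin 2 is its product over the sum, 0.1680/0.66530 = 0.2525.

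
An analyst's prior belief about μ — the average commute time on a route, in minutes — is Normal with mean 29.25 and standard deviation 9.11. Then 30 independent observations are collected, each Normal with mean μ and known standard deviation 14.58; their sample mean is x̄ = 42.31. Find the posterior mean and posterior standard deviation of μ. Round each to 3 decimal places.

Posterior mean ≈ 41.283; posterior SD ≈ 2.555

With known σ, the Normal prior is conjugate. Weight on the data is w = (n/σ²)/(n/σ² + 1/τ₀²) = 0.141126/(0.141126+0.0120493) = 0.92134.
Posterior mean = w·x̄ + (1−w)·μ₀ = 0.92134·42.31 + 0.078664·29.25 = 41.283. Posterior variance = 1/(0.141126+0.0120493) = 6.52848, so SD = 2.555.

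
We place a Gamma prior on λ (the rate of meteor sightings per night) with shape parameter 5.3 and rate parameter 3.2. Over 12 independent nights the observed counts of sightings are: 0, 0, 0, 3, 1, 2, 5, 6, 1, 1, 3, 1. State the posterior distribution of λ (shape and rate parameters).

Total count ∑xᵢ = 23 over n = 12 nights.
Gamma is conjugate to the Poisson likelihood: posterior is Gamma(shape = 5.3+23 = 28.3, rate = 3.2+12 = 15.2).

Posterior: Gamma(shape=28.3, rate=15.2)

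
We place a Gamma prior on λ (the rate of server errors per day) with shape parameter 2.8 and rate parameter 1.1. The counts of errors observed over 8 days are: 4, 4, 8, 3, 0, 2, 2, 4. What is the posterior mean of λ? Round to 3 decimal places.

Posterior mean ≈ 3.275

Total count ∑xᵢ = 27 over n = 8 days.
Gamma is conjugate to the Poisson likelihood: posterior is Gamma(shape = 2.8+27 = 29.8, rate = 1.1+8 = 9.1).
Posterior mean = shape/rate = 29.8/9.1 = 3.275.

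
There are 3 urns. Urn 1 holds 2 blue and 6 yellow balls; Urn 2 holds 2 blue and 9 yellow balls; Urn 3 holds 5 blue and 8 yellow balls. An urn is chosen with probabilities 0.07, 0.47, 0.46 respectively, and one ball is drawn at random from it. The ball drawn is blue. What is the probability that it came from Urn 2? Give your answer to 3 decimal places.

Tabulate prior·likelihood by source: [1] prior 0.07, lik 0.25, product 0.01750; [2] prior 0.47, lik 0.1818, product 0.08545; [3] prior 0.46, lik 0.3846, product 0.1769.
Normalizing constant = 0.27988; the posterior for Urn 2 is its product over the sum, 0.08545/0.27988 = 0.305.

Posterior probability ≈ 0.305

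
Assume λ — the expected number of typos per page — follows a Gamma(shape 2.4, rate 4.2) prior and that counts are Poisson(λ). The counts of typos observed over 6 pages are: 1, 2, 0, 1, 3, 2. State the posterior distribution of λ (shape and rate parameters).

Total count ∑xᵢ = 9 over n = 6 pages.
Gamma is conjugate to the Poisson likelihood: posterior is Gamma(shape = 2.4+9 = 11.4, rate = 4.2+6 = 10.2).

Posterior: Gamma(shape=11.4, rate=10.2)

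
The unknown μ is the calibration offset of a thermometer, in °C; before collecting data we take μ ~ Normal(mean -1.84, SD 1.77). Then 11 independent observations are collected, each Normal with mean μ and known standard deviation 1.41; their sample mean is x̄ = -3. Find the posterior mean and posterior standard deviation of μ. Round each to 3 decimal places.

Posterior mean ≈ -2.937; posterior SD ≈ 0.413

Prior precision 1/τ₀² = 1/1.77² = 0.319193; data precision n/σ² = 11/1.41² = 5.53292.
Posterior precision = 0.319193 + 5.53292 = 5.85211, giving posterior SD = 1/√5.85211 = 0.413.
Posterior mean = (0.319193·-1.84 + 5.53292·-3) / 5.85211 = -2.937.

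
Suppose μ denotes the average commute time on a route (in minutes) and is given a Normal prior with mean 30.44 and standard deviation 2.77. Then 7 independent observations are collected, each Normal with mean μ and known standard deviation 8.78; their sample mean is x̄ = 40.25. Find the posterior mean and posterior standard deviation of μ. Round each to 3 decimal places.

With known σ, the Normal prior is conjugate. Weight on the data is w = (n/σ²)/(n/σ² + 1/τ₀²) = 0.0908048/(0.0908048+0.130329) = 0.41063.
Posterior mean = w·x̄ + (1−w)·μ₀ = 0.41063·40.25 + 0.58937·30.44 = 34.468. Posterior variance = 1/(0.0908048+0.130329) = 4.52215, so SD = 2.127.

Posterior mean ≈ 34.468; posterior SD ≈ 2.127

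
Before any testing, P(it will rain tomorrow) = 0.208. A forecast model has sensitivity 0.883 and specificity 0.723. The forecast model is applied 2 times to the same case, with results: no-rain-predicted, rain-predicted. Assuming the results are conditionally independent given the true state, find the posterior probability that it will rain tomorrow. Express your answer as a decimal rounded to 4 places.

With H the event that it will rain tomorrow, the joint likelihood of the observed sequence is P(data|H) = 0.117·0.883 = 0.10331 and P(data|¬H) = 0.723·0.277 = 0.20027.
Bayes: P(H|data) = 0.208·0.10331 / (0.208·0.10331 + 0.792·0.20027) = 0.021489/0.18010 = 0.1193.

Posterior P(H) ≈ 0.1193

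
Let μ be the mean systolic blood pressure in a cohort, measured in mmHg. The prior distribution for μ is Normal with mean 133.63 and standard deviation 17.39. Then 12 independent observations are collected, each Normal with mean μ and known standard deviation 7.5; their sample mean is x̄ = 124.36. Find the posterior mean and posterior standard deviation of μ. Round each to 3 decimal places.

Prior precision 1/τ₀² = 1/17.39² = 0.00330675; data precision n/σ² = 12/7.5² = 0.213333.
Posterior precision = 0.00330675 + 0.213333 = 0.216640, giving posterior SD = 1/√0.216640 = 2.148.
Posterior mean = (0.00330675·133.63 + 0.213333·124.36) / 0.216640 = 124.501.

Posterior mean ≈ 124.501; posterior SD ≈ 2.148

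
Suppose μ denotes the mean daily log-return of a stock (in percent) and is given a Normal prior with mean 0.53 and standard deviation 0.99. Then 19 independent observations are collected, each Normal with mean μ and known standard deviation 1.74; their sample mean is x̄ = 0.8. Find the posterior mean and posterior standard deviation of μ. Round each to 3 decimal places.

With known σ, the Normal prior is conjugate. Weight on the data is w = (n/σ²)/(n/σ² + 1/τ₀²) = 6.27560/(6.27560+1.02030) = 0.86015.
Posterior mean = w·x̄ + (1−w)·μ₀ = 0.86015·0.8 + 0.13985·0.53 = 0.762. Posterior variance = 1/(6.27560+1.02030) = 0.137063, so SD = 0.370.

Posterior mean ≈ 0.762; posterior SD ≈ 0.370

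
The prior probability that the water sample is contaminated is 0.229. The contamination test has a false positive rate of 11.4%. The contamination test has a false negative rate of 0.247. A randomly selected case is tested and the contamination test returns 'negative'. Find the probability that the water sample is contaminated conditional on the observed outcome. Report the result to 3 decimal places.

Write H for 'the water sample is contaminated'. Prior odds H:¬H = 0.229/0.771 = 0.29702. For the 'negative' outcome, the likelihood ratio is 0.247/0.886 = 0.27878.
Posterior odds = 0.29702 × 0.27878 = 0.082803, so P(H|E) = 0.082803/(1+0.082803) = 0.076.

P(H | E) ≈ 0.076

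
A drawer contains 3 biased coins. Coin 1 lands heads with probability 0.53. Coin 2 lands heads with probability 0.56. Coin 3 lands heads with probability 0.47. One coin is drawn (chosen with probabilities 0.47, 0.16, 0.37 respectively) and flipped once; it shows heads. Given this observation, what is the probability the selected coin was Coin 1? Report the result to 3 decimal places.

Posterior probability ≈ 0.486

Tabulate prior·likelihood by source: [1] prior 0.47, lik 0.53, product 0.2491; [2] prior 0.16, lik 0.56, product 0.08960; [3] prior 0.37, lik 0.47, product 0.1739.
Normalizing constant = 0.51260; the posterior for Coin 1 is its product over the sum, 0.2491/0.51260 = 0.486.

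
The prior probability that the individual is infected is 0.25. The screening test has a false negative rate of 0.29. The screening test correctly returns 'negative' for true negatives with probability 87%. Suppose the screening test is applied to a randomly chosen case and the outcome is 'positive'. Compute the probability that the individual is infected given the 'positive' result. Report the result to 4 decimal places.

Let H be the event that the individual is infected. P(H) = 0.25, so P(¬H) = 0.75. With E the 'positive' result, P(E|H) = 0.71 and P(E|¬H) = 0.13.
P(E) = 0.71·0.25 + 0.13·0.75 = 0.17750 + 0.097500 = 0.27500.
By Bayes' theorem, P(H|E) = 0.17750 / 0.27500 = 0.6455.

P(H | E) ≈ 0.6455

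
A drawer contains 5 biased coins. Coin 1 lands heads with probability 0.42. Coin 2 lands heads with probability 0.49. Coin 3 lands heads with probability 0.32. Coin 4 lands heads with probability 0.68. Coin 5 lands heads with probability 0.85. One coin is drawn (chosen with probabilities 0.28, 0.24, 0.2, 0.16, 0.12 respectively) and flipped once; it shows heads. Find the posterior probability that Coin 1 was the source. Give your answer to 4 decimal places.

Posterior probability ≈ 0.2306

Tabulate prior·likelihood by source: [1] prior 0.28, lik 0.42, product 0.1176; [2] prior 0.24, lik 0.49, product 0.1176; [3] prior 0.2, lik 0.32, product 0.06400; [4] prior 0.16, lik 0.68, product 0.1088; [5] prior 0.12, lik 0.85, product 0.1020.
Normalizing constant = 0.51000; the posterior for Coin 1 is its product over the sum, 0.1176/0.51000 = 0.2306.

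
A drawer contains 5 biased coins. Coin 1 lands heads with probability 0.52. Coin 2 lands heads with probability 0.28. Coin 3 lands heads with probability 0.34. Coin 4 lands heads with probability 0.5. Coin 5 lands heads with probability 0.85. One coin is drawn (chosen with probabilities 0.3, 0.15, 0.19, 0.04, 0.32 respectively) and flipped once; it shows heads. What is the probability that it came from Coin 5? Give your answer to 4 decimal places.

Posterior probability ≈ 0.4904

Tabulate prior·likelihood by source: [1] prior 0.3, lik 0.52, product 0.1560; [2] prior 0.15, lik 0.28, product 0.04200; [3] prior 0.19, lik 0.34, product 0.06460; [4] prior 0.04, lik 0.5, product 0.02000; [5] prior 0.32, lik 0.85, product 0.2720.
Normalizing constant = 0.55460; the posterior for Coin 5 is its product over the sum, 0.2720/0.55460 = 0.4904.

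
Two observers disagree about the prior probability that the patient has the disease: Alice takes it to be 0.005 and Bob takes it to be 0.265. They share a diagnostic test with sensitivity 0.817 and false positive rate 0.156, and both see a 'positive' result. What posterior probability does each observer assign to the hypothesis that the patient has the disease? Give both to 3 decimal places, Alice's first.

P('+'|H) = 0.817, P('+'|¬H) = 0.156.
Alice: numerator 0.817·0.005 = 0.0040850; evidence = 0.0040850+0.156·0.995 = 0.15931; posterior = 0.026.
Bob: numerator 0.817·0.265 = 0.21651; evidence = 0.21651+0.156·0.735 = 0.33116; posterior = 0.654.

Alice: 0.026; Bob: 0.654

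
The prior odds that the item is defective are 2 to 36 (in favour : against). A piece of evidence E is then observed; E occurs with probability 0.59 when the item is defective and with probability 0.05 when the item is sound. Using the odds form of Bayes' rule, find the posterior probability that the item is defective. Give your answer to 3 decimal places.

Posterior probability ≈ 0.396

Prior odds = 2/36 = 0.055556.
Likelihood ratio for E = 0.59/0.05 = 11.800.
Posterior odds = prior odds × LR = 0.65556.
Posterior probability = odds/(1+odds) = 0.65556/1.6556 = 0.396.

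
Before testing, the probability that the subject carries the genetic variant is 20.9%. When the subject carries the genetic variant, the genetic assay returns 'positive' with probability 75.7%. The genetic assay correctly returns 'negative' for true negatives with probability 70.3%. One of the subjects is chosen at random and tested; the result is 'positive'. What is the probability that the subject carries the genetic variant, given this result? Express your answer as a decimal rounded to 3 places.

Let H be the event that the subject carries the genetic variant. P(H) = 0.209, so P(¬H) = 0.791. With E the 'positive' result, P(E|H) = 0.757 and P(E|¬H) = 0.297.
P(E) = 0.757·0.209 + 0.297·0.791 = 0.15821 + 0.23493 = 0.39314.
By Bayes' theorem, P(H|E) = 0.15821 / 0.39314 = 0.402.

P(H | E) ≈ 0.402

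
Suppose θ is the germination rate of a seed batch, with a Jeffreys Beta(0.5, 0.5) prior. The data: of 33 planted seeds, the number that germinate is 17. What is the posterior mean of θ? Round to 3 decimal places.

Observing 17 successes and 16 failures updates Beta(0.5, 0.5) by adding the success and failure counts to the two shape parameters: α = 0.5+17 = 17.5, β = 0.5+16 = 16.5.
E[θ | data] = 17.5/(17.5+16.5) = 0.515.

Posterior mean ≈ 0.515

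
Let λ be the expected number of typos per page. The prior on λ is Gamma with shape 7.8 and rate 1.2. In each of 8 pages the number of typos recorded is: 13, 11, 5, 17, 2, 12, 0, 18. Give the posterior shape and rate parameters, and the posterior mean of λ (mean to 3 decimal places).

Total count ∑xᵢ = 78 over n = 8 pages.
Gamma is conjugate to the Poisson likelihood: posterior is Gamma(shape = 7.8+78 = 85.8, rate = 1.2+8 = 9.2).
E[λ | data] = 85.8/9.2 = 9.326.

Posterior: Gamma(shape=85.8, rate=9.2); mean ≈ 9.326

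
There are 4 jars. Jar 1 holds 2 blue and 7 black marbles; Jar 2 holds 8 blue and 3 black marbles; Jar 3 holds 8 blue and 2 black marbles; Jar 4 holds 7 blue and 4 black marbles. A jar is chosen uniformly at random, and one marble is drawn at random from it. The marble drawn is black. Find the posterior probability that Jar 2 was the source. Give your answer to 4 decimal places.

Tabulate prior·likelihood by source: [1] prior 0.25, lik 0.7778, product 0.1944; [2] prior 0.25, lik 0.2727, product 0.06818; [3] prior 0.25, lik 0.2, product 0.05000; [4] prior 0.25, lik 0.3636, product 0.09091.
Normalizing constant = 0.40354; the posterior for Jar 2 is its product over the sum, 0.06818/0.40354 = 0.1690.

Posterior probability ≈ 0.1690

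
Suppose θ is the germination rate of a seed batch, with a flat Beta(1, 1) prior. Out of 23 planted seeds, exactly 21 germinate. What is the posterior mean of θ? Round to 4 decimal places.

The binomial likelihood is conjugate to the Beta prior: with 21 successes and 2 failures, the posterior is Beta(1+21, 1+2) = Beta(22, 3).
E[θ | data] = 22/(22+3) = 0.8800.

Posterior mean ≈ 0.8800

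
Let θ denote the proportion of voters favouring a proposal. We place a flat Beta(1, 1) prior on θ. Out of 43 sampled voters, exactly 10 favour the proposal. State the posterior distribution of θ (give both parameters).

Observing 10 successes and 33 failures updates Beta(1, 1) by adding the success and failure counts to the two shape parameters: α = 1+10 = 11, β = 1+33 = 34.

Posterior: Beta(11, 34)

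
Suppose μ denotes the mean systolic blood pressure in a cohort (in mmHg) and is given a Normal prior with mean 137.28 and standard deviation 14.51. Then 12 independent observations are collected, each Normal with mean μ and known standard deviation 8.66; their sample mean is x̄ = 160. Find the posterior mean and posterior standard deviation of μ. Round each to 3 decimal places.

Posterior mean ≈ 159.345; posterior SD ≈ 2.464

Prior precision 1/τ₀² = 1/14.51² = 0.00474969; data precision n/σ² = 12/8.66² = 0.160009.
Posterior precision = 0.00474969 + 0.160009 = 0.164759, giving posterior SD = 1/√0.164759 = 2.464.
Posterior mean = (0.00474969·137.28 + 0.160009·160) / 0.164759 = 159.345.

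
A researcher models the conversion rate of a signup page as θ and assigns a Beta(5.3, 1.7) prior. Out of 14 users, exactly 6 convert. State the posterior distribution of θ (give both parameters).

Posterior: Beta(11.3, 9.7)

The binomial likelihood is conjugate to the Beta prior: with 6 successes and 8 failures, the posterior is Beta(5.3+6, 1.7+8) = Beta(11.3, 9.7).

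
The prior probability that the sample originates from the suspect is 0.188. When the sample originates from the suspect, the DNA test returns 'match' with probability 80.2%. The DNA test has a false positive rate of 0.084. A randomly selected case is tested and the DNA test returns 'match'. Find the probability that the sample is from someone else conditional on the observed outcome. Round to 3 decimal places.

P(¬H | E) ≈ 0.311

Write H for 'the sample originates from the suspect'. Prior odds H:¬H = 0.188/0.812 = 0.23153. For the 'match' outcome, the likelihood ratio is 0.802/0.084 = 9.5476.
Posterior odds = 0.23153 × 9.5476 = 2.2105, so P(H|E) = 2.2105/(1+2.2105) = 0.689. Then P(¬H|E) = 1 − 0.689 = 0.311.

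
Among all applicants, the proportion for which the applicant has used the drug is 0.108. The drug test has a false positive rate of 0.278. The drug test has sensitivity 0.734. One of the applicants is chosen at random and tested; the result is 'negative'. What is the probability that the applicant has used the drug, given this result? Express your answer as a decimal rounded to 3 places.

P(H | E) ≈ 0.043

Write H for 'the applicant has used the drug'. Prior odds H:¬H = 0.108/0.892 = 0.12108. For the 'negative' outcome, the likelihood ratio is 0.266/0.722 = 0.36842.
Posterior odds = 0.12108 × 0.36842 = 0.044607, so P(H|E) = 0.044607/(1+0.044607) = 0.043.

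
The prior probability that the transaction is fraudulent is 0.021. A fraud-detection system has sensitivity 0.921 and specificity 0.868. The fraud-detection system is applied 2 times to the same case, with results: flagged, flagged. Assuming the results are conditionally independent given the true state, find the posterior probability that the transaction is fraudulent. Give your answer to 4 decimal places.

Posterior P(H) ≈ 0.5108

Let H be the event that the transaction is fraudulent; start with P(H) = 0.021. P('flagged'|H) = 0.921, P('flagged'|¬H) = 0.132.
Update on result 1 ('flagged'): P(H) ← 0.921·0.0210 / (0.921·0.0210 + 0.132·0.9790) = 0.019341/0.14857 = 0.1302.
Update on result 2 ('flagged'): P(H) ← 0.921·0.1302 / (0.921·0.1302 + 0.132·0.8698) = 0.11990/0.23471 = 0.5108.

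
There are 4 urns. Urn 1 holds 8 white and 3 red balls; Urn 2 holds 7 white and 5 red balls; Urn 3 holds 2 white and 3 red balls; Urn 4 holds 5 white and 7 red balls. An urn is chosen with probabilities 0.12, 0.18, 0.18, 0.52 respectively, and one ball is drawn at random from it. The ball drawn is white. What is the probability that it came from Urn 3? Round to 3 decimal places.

Posterior probability ≈ 0.150

P(white|Urn 1) = 0.7273; P(white|Urn 2) = 0.5833; P(white|Urn 3) = 0.4; P(white|Urn 4) = 0.4167.
Prior × likelihood for each source: 0.12·0.7273=0.08727, 0.18·0.5833=0.1050, 0.18·0.4=0.07200, 0.52·0.4167=0.2167. Summing gives P(white) = 0.48094.
P(Urn 3 | white) = 0.07200 / 0.48094 = 0.150.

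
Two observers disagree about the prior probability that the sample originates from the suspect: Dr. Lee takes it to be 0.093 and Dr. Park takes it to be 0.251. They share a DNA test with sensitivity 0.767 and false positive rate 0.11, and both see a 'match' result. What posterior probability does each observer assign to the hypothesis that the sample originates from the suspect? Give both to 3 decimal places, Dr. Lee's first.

P('+'|H) = 0.767, P('+'|¬H) = 0.11.
Dr. Lee: numerator 0.767·0.093 = 0.071331; evidence = 0.071331+0.11·0.907 = 0.17110; posterior = 0.417.
Dr. Park: numerator 0.767·0.251 = 0.19252; evidence = 0.19252+0.11·0.749 = 0.27491; posterior = 0.700.

Dr. Lee: 0.417; Dr. Park: 0.700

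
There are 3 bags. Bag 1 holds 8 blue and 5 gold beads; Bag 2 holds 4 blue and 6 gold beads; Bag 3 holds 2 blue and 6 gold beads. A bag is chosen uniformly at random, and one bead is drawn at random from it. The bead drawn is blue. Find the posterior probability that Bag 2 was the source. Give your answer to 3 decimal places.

Posterior probability ≈ 0.316

P(blue|Bag 1) = 0.6154; P(blue|Bag 2) = 0.4; P(blue|Bag 3) = 0.25.
Prior × likelihood for each source: 0.333333·0.6154=0.2051, 0.333333·0.4=0.1333, 0.333333·0.25=0.08333. Summing gives P(blue) = 0.42179.
P(Bag 2 | blue) = 0.1333 / 0.42179 = 0.316.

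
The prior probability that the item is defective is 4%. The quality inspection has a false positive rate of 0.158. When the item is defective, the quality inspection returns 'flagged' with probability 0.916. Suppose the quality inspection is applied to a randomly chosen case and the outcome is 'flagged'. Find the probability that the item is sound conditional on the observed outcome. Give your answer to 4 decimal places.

Let H be the event that the item is defective. P(H) = 0.04, so P(¬H) = 0.96. With E the 'flagged' result, P(E|H) = 0.916 and P(E|¬H) = 0.158.
P(E) = 0.916·0.04 + 0.158·0.96 = 0.036640 + 0.15168 = 0.18832.
By Bayes' theorem, P(H|E) = 0.036640 / 0.18832 = 0.1946. Hence P(¬H|E) = 1 − 0.1946 = 0.8054.

P(¬H | E) ≈ 0.8054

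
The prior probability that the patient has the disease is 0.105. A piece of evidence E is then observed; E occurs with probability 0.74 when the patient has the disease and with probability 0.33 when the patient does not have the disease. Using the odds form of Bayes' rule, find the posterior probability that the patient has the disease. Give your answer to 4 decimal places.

Posterior probability ≈ 0.2083

Prior odds = 0.105/(1−0.105) = 0.11732. In log-odds, ln(0.11732) = -2.1429.
Add log likelihood ratio: ln(2.2424) = 0.80756.
Posterior log-odds = -1.3353, so posterior odds = exp(-1.3353) = 0.26308. Converting, P(H|E) = 0.26308/1.2631 = 0.2083.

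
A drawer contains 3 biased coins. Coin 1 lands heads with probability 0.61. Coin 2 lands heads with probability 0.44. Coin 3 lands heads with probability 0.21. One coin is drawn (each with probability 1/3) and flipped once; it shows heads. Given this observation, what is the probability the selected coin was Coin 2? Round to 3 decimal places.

P(heads|C1) = 0.61; P(heads|C2) = 0.44; P(heads|C3) = 0.21.
Prior × likelihood for each source: 0.333333·0.61=0.2033, 0.333333·0.44=0.1467, 0.333333·0.21=0.07000. Summing gives P(heads) = 0.42000.
P(Coin 2 | heads) = 0.1467 / 0.42000 = 0.349.

Posterior probability ≈ 0.349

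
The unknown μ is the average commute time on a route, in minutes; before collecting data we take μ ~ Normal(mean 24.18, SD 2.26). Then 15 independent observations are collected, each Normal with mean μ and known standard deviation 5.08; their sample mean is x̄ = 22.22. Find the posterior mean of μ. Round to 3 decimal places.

Prior precision 1/τ₀² = 1/2.26² = 0.195787; data precision n/σ² = 15/5.08² = 0.581251.
Posterior precision = 0.195787 + 0.581251 = 0.777038.
Posterior mean = (0.195787·24.18 + 0.581251·22.22) / 0.777038 = 22.714.

Posterior mean ≈ 22.714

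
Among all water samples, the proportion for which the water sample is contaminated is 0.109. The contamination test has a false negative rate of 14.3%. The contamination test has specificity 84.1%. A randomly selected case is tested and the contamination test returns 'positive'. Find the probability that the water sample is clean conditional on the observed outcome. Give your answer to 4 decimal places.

P(¬H | E) ≈ 0.6026

Let H be the event that the water sample is contaminated. P(H) = 0.109, so P(¬H) = 0.891. With E the 'positive' result, P(E|H) = 0.857 and P(E|¬H) = 0.159.
P(E) = 0.857·0.109 + 0.159·0.891 = 0.093413 + 0.14167 = 0.23508.
By Bayes' theorem, P(H|E) = 0.093413 / 0.23508 = 0.3974. Hence P(¬H|E) = 1 − 0.3974 = 0.6026.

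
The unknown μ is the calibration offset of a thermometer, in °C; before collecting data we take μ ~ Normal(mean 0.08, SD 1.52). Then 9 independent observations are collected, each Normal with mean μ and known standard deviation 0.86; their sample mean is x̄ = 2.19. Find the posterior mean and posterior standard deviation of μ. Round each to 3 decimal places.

Posterior mean ≈ 2.118; posterior SD ≈ 0.282

Prior precision 1/τ₀² = 1/1.52² = 0.432825; data precision n/σ² = 9/0.86² = 12.1687.
Posterior precision = 0.432825 + 12.1687 = 12.6016, giving posterior SD = 1/√12.6016 = 0.282.
Posterior mean = (0.432825·0.08 + 12.1687·2.19) / 12.6016 = 2.118.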